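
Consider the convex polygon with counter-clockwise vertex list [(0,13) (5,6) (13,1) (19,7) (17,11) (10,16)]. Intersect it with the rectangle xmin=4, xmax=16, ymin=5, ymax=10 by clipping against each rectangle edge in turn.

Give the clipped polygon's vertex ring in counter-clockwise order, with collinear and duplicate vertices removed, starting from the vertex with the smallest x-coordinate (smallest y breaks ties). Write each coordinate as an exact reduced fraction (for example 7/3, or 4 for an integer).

1. After x ≥ 4: [(4,71/5) (4,37/5) (5,6) (13,1) (19,7) (17,11) (10,16)]
2. After x ≤ 16: [(4,71/5) (4,37/5) (5,6) (13,1) (16,4) (16,82/7) (10,16)]
3. After y ≥ 5: [(4,71/5) (4,37/5) (5,6) (33/5,5) (16,5) (16,82/7) (10,16)]
4. After y ≤ 10: [(4,10) (4,37/5) (5,6) (33/5,5) (16,5) (16,10)]
5. Canonical ring: [(4,37/5) (5,6) (33/5,5) (16,5) (16,10) (4,10)]

Clipped polygon: [(4,37/5) (5,6) (33/5,5) (16,5) (16,10) (4,10)]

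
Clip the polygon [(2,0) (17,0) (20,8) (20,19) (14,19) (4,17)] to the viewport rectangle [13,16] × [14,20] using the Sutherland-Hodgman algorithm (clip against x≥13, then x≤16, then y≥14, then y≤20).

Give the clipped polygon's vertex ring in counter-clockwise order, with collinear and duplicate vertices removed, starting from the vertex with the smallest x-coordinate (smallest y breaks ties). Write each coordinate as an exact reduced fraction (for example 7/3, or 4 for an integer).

Clipped polygon: [(13,14) (16,14) (16,19) (14,19) (13,94/5)]

1. After x ≥ 13: [(13,0) (17,0) (20,8) (20,19) (14,19) (13,94/5)]
2. After x ≤ 16: [(13,0) (16,0) (16,19) (14,19) (13,94/5)]
3. After y ≥ 14: [(13,14) (16,14) (16,19) (14,19) (13,94/5)]
4. After y ≤ 20: [(13,14) (16,14) (16,19) (14,19) (13,94/5)]
5. Canonical ring: [(13,14) (16,14) (16,19) (14,19) (13,94/5)]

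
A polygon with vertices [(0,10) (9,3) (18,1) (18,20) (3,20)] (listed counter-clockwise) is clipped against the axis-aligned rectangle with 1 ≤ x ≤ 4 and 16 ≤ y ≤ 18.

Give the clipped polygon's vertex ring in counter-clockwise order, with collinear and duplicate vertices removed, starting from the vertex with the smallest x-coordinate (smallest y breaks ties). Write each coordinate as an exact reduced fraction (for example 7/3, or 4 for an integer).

Clipped polygon: [(9/5,16) (4,16) (4,18) (12/5,18)]

1. After x ≥ 1: [(1,40/3) (1,83/9) (9,3) (18,1) (18,20) (3,20)]
2. After x ≤ 4: [(1,40/3) (1,83/9) (4,62/9) (4,20) (3,20)]
3. After y ≥ 16: [(9/5,16) (4,16) (4,20) (3,20)]
4. After y ≤ 18: [(12/5,18) (9/5,16) (4,16) (4,18)]
5. Canonical ring: [(9/5,16) (4,16) (4,18) (12/5,18)]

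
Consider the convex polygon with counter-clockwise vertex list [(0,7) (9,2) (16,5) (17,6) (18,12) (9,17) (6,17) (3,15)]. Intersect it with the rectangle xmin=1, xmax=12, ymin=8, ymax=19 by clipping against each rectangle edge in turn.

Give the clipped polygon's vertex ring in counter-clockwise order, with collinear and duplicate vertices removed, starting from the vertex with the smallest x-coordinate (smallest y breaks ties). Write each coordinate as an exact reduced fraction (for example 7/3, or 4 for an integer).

Clipped polygon: [(1,8) (12,8) (12,46/3) (9,17) (6,17) (3,15) (1,29/3)]

1. After x ≥ 1: [(1,29/3) (1,58/9) (9,2) (16,5) (17,6) (18,12) (9,17) (6,17) (3,15)]
2. After x ≤ 12: [(1,29/3) (1,58/9) (9,2) (12,23/7) (12,46/3) (9,17) (6,17) (3,15)]
3. After y ≥ 8: [(1,29/3) (1,8) (12,8) (12,46/3) (9,17) (6,17) (3,15)]
4. After y ≤ 19: [(1,29/3) (1,8) (12,8) (12,46/3) (9,17) (6,17) (3,15)]
5. Canonical ring: [(1,8) (12,8) (12,46/3) (9,17) (6,17) (3,15) (1,29/3)]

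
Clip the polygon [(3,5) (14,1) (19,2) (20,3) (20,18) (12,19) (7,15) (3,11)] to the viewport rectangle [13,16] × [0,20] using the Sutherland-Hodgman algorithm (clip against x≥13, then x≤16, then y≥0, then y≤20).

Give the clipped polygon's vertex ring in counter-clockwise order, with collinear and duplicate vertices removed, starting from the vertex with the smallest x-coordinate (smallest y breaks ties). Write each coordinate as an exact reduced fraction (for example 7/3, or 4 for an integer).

Clipped polygon: [(13,15/11) (14,1) (16,7/5) (16,37/2) (13,151/8)]

1. After x ≥ 13: [(13,15/11) (14,1) (19,2) (20,3) (20,18) (13,151/8)]
2. After x ≤ 16: [(13,15/11) (14,1) (16,7/5) (16,37/2) (13,151/8)]
3. After y ≥ 0: [(13,15/11) (14,1) (16,7/5) (16,37/2) (13,151/8)]
4. After y ≤ 20: [(13,15/11) (14,1) (16,7/5) (16,37/2) (13,151/8)]
5. Canonical ring: [(13,15/11) (14,1) (16,7/5) (16,37/2) (13,151/8)]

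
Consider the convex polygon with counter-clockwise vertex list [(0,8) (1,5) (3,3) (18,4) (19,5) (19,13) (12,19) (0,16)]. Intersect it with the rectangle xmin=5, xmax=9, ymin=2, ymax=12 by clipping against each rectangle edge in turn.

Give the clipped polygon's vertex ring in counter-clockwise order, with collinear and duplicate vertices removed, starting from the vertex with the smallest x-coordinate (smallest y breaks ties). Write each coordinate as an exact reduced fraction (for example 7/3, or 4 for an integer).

Clipped polygon: [(5,47/15) (9,17/5) (9,12) (5,12)]

1. After x ≥ 5: [(5,47/15) (18,4) (19,5) (19,13) (12,19) (5,69/4)]
2. After x ≤ 9: [(5,47/15) (9,17/5) (9,73/4) (5,69/4)]
3. After y ≥ 2: [(5,47/15) (9,17/5) (9,73/4) (5,69/4)]
4. After y ≤ 12: [(5,12) (5,47/15) (9,17/5) (9,12)]
5. Canonical ring: [(5,47/15) (9,17/5) (9,12) (5,12)]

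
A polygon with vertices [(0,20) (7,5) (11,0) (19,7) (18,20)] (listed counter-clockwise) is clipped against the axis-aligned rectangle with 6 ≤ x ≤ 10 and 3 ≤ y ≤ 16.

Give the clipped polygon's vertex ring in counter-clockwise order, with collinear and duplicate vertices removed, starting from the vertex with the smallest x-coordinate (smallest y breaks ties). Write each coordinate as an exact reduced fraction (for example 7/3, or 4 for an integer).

1. After x ≥ 6: [(6,20) (6,50/7) (7,5) (11,0) (19,7) (18,20)]
2. After x ≤ 10: [(10,20) (6,20) (6,50/7) (7,5) (10,5/4)]
3. After y ≥ 3: [(10,3) (10,20) (6,20) (6,50/7) (7,5) (43/5,3)]
4. After y ≤ 16: [(10,3) (10,16) (6,16) (6,50/7) (7,5) (43/5,3)]
5. Canonical ring: [(6,50/7) (7,5) (43/5,3) (10,3) (10,16) (6,16)]

Clipped polygon: [(6,50/7) (7,5) (43/5,3) (10,3) (10,16) (6,16)]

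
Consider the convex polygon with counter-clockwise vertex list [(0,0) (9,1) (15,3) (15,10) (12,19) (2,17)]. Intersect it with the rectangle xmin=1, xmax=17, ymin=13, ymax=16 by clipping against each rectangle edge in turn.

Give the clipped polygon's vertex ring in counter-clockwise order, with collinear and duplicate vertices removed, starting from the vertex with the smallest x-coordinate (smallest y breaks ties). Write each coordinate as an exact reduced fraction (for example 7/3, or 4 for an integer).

Clipped polygon: [(26/17,13) (14,13) (13,16) (32/17,16)]

1. After x ≥ 1: [(1,17/2) (1,1/9) (9,1) (15,3) (15,10) (12,19) (2,17)]
2. After x ≤ 17: [(1,17/2) (1,1/9) (9,1) (15,3) (15,10) (12,19) (2,17)]
3. After y ≥ 13: [(26/17,13) (14,13) (12,19) (2,17)]
4. After y ≤ 16: [(32/17,16) (26/17,13) (14,13) (13,16)]
5. Canonical ring: [(26/17,13) (14,13) (13,16) (32/17,16)]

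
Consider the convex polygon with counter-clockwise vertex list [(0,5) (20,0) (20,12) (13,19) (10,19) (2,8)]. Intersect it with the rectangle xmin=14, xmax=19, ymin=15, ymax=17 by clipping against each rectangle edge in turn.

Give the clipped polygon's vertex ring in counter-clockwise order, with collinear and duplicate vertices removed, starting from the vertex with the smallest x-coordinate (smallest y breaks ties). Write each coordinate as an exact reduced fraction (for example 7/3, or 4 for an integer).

1. After x ≥ 14: [(14,3/2) (20,0) (20,12) (14,18)]
2. After x ≤ 19: [(14,3/2) (19,1/4) (19,13) (14,18)]
3. After y ≥ 15: [(14,15) (17,15) (14,18)]
4. After y ≤ 17: [(14,17) (14,15) (17,15) (15,17)]
5. Canonical ring: [(14,15) (17,15) (15,17) (14,17)]

Clipped polygon: [(14,15) (17,15) (15,17) (14,17)]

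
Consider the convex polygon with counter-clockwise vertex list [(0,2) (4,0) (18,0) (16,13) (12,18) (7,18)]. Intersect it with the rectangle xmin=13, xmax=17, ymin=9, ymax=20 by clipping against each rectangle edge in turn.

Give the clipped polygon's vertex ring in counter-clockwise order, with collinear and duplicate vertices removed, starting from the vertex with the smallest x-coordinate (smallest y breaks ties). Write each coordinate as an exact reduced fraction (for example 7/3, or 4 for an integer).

1. After x ≥ 13: [(13,0) (18,0) (16,13) (13,67/4)]
2. After x ≤ 17: [(13,0) (17,0) (17,13/2) (16,13) (13,67/4)]
3. After y ≥ 9: [(13,9) (216/13,9) (16,13) (13,67/4)]
4. After y ≤ 20: [(13,9) (216/13,9) (16,13) (13,67/4)]
5. Canonical ring: [(13,9) (216/13,9) (16,13) (13,67/4)]

Clipped polygon: [(13,9) (216/13,9) (16,13) (13,67/4)]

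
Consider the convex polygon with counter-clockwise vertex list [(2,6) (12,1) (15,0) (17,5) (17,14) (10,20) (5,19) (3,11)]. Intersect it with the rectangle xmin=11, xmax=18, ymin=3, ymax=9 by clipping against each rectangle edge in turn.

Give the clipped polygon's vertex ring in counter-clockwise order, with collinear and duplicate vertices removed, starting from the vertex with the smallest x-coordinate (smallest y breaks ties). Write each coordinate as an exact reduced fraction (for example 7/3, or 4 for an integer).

1. After x ≥ 11: [(11,3/2) (12,1) (15,0) (17,5) (17,14) (11,134/7)]
2. After x ≤ 18: [(11,3/2) (12,1) (15,0) (17,5) (17,14) (11,134/7)]
3. After y ≥ 3: [(11,3) (81/5,3) (17,5) (17,14) (11,134/7)]
4. After y ≤ 9: [(11,9) (11,3) (81/5,3) (17,5) (17,9)]
5. Canonical ring: [(11,3) (81/5,3) (17,5) (17,9) (11,9)]

Clipped polygon: [(11,3) (81/5,3) (17,5) (17,9) (11,9)]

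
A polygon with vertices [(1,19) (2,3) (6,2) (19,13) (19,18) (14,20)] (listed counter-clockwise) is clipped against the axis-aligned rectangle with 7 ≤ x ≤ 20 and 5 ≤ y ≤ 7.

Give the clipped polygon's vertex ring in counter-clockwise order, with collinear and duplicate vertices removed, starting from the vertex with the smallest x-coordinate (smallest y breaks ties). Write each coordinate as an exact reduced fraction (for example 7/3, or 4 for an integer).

Clipped polygon: [(7,5) (105/11,5) (131/11,7) (7,7)]

1. After x ≥ 7: [(7,253/13) (7,37/13) (19,13) (19,18) (14,20)]
2. After x ≤ 20: [(7,253/13) (7,37/13) (19,13) (19,18) (14,20)]
3. After y ≥ 5: [(7,253/13) (7,5) (105/11,5) (19,13) (19,18) (14,20)]
4. After y ≤ 7: [(7,7) (7,5) (105/11,5) (131/11,7)]
5. Canonical ring: [(7,5) (105/11,5) (131/11,7) (7,7)]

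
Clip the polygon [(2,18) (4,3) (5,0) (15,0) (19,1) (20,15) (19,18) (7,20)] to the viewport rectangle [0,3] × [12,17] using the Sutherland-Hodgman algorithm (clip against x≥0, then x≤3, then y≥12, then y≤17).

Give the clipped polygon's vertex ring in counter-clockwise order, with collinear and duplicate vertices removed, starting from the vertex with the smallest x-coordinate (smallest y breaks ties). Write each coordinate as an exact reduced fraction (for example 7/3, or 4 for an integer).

1. After x ≥ 0: [(2,18) (4,3) (5,0) (15,0) (19,1) (20,15) (19,18) (7,20)]
2. After x ≤ 3: [(3,92/5) (2,18) (3,21/2)]
3. After y ≥ 12: [(3,12) (3,92/5) (2,18) (14/5,12)]
4. After y ≤ 17: [(3,12) (3,17) (32/15,17) (14/5,12)]
5. Canonical ring: [(32/15,17) (14/5,12) (3,12) (3,17)]

Clipped polygon: [(32/15,17) (14/5,12) (3,12) (3,17)]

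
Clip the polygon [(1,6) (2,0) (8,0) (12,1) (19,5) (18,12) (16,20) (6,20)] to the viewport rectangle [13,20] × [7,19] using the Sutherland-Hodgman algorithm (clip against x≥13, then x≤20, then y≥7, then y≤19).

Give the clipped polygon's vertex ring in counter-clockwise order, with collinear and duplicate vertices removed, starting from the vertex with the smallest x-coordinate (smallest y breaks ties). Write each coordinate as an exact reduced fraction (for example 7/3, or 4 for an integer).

1. After x ≥ 13: [(13,11/7) (19,5) (18,12) (16,20) (13,20)]
2. After x ≤ 20: [(13,11/7) (19,5) (18,12) (16,20) (13,20)]
3. After y ≥ 7: [(13,7) (131/7,7) (18,12) (16,20) (13,20)]
4. After y ≤ 19: [(13,19) (13,7) (131/7,7) (18,12) (65/4,19)]
5. Canonical ring: [(13,7) (131/7,7) (18,12) (65/4,19) (13,19)]

Clipped polygon: [(13,7) (131/7,7) (18,12) (65/4,19) (13,19)]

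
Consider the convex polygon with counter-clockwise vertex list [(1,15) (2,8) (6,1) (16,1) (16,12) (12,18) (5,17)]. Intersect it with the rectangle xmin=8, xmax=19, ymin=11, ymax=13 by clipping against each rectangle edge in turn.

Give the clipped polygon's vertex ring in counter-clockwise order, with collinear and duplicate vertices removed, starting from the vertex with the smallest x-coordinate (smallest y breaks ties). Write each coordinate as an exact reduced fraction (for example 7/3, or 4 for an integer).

1. After x ≥ 8: [(8,1) (16,1) (16,12) (12,18) (8,122/7)]
2. After x ≤ 19: [(8,1) (16,1) (16,12) (12,18) (8,122/7)]
3. After y ≥ 11: [(8,11) (16,11) (16,12) (12,18) (8,122/7)]
4. After y ≤ 13: [(8,13) (8,11) (16,11) (16,12) (46/3,13)]
5. Canonical ring: [(8,11) (16,11) (16,12) (46/3,13) (8,13)]

Clipped polygon: [(8,11) (16,11) (16,12) (46/3,13) (8,13)]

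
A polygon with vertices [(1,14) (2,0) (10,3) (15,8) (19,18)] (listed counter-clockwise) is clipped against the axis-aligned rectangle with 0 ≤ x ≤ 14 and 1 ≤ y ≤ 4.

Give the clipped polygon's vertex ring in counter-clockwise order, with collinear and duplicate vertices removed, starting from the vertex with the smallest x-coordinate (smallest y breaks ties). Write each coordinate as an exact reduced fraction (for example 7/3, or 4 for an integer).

Clipped polygon: [(12/7,4) (27/14,1) (14/3,1) (10,3) (11,4)]

1. After x ≥ 0: [(1,14) (2,0) (10,3) (15,8) (19,18)]
2. After x ≤ 14: [(14,152/9) (1,14) (2,0) (10,3) (14,7)]
3. After y ≥ 1: [(14,152/9) (1,14) (27/14,1) (14/3,1) (10,3) (14,7)]
4. After y ≤ 4: [(12/7,4) (27/14,1) (14/3,1) (10,3) (11,4)]
5. Canonical ring: [(12/7,4) (27/14,1) (14/3,1) (10,3) (11,4)]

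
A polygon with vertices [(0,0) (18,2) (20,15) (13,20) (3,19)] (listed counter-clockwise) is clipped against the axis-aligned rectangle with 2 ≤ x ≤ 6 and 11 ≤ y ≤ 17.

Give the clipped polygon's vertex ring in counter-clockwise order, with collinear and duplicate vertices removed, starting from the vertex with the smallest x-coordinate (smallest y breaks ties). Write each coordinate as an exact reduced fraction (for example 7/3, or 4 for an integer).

Clipped polygon: [(2,11) (6,11) (6,17) (51/19,17) (2,38/3)]

1. After x ≥ 2: [(2,38/3) (2,2/9) (18,2) (20,15) (13,20) (3,19)]
2. After x ≤ 6: [(2,38/3) (2,2/9) (6,2/3) (6,193/10) (3,19)]
3. After y ≥ 11: [(2,38/3) (2,11) (6,11) (6,193/10) (3,19)]
4. After y ≤ 17: [(51/19,17) (2,38/3) (2,11) (6,11) (6,17)]
5. Canonical ring: [(2,11) (6,11) (6,17) (51/19,17) (2,38/3)]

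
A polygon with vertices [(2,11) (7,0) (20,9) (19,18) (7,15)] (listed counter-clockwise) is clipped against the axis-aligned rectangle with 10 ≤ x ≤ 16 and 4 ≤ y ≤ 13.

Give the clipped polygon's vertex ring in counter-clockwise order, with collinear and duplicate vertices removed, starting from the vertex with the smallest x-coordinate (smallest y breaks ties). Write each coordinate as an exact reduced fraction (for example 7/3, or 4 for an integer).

1. After x ≥ 10: [(10,27/13) (20,9) (19,18) (10,63/4)]
2. After x ≤ 16: [(10,27/13) (16,81/13) (16,69/4) (10,63/4)]
3. After y ≥ 4: [(10,4) (115/9,4) (16,81/13) (16,69/4) (10,63/4)]
4. After y ≤ 13: [(10,13) (10,4) (115/9,4) (16,81/13) (16,13)]
5. Canonical ring: [(10,4) (115/9,4) (16,81/13) (16,13) (10,13)]

Clipped polygon: [(10,4) (115/9,4) (16,81/13) (16,13) (10,13)]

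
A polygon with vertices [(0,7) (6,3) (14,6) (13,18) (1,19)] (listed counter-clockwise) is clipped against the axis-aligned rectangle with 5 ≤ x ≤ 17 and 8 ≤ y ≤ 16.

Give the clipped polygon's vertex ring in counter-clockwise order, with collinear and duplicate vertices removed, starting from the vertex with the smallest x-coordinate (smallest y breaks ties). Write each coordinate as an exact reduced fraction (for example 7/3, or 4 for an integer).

Clipped polygon: [(5,8) (83/6,8) (79/6,16) (5,16)]

1. After x ≥ 5: [(5,11/3) (6,3) (14,6) (13,18) (5,56/3)]
2. After x ≤ 17: [(5,11/3) (6,3) (14,6) (13,18) (5,56/3)]
3. After y ≥ 8: [(5,8) (83/6,8) (13,18) (5,56/3)]
4. After y ≤ 16: [(5,16) (5,8) (83/6,8) (79/6,16)]
5. Canonical ring: [(5,8) (83/6,8) (79/6,16) (5,16)]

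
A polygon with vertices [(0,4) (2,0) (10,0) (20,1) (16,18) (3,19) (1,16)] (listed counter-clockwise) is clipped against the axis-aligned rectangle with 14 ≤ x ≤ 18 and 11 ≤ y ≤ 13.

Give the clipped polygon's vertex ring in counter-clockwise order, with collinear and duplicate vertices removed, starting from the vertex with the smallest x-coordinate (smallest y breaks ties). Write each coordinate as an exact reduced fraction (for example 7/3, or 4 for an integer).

Clipped polygon: [(14,11) (300/17,11) (292/17,13) (14,13)]

1. After x ≥ 14: [(14,2/5) (20,1) (16,18) (14,236/13)]
2. After x ≤ 18: [(14,2/5) (18,4/5) (18,19/2) (16,18) (14,236/13)]
3. After y ≥ 11: [(14,11) (300/17,11) (16,18) (14,236/13)]
4. After y ≤ 13: [(14,13) (14,11) (300/17,11) (292/17,13)]
5. Canonical ring: [(14,11) (300/17,11) (292/17,13) (14,13)]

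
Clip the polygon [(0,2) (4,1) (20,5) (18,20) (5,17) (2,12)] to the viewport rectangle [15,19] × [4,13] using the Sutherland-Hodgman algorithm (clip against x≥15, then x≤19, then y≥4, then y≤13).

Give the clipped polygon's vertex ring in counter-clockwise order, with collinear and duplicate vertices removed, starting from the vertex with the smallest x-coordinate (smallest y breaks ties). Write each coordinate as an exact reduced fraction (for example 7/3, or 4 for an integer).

Clipped polygon: [(15,4) (16,4) (19,19/4) (19,25/2) (284/15,13) (15,13)]

1. After x ≥ 15: [(15,15/4) (20,5) (18,20) (15,251/13)]
2. After x ≤ 19: [(15,15/4) (19,19/4) (19,25/2) (18,20) (15,251/13)]
3. After y ≥ 4: [(15,4) (16,4) (19,19/4) (19,25/2) (18,20) (15,251/13)]
4. After y ≤ 13: [(15,13) (15,4) (16,4) (19,19/4) (19,25/2) (284/15,13)]
5. Canonical ring: [(15,4) (16,4) (19,19/4) (19,25/2) (284/15,13) (15,13)]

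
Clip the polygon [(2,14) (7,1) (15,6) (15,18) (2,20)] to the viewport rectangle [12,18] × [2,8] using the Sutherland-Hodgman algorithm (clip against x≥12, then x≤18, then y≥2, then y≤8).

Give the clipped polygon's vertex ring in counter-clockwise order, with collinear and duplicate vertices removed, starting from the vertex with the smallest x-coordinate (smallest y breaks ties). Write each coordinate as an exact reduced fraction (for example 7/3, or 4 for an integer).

Clipped polygon: [(12,33/8) (15,6) (15,8) (12,8)]

1. After x ≥ 12: [(12,33/8) (15,6) (15,18) (12,240/13)]
2. After x ≤ 18: [(12,33/8) (15,6) (15,18) (12,240/13)]
3. After y ≥ 2: [(12,33/8) (15,6) (15,18) (12,240/13)]
4. After y ≤ 8: [(12,8) (12,33/8) (15,6) (15,8)]
5. Canonical ring: [(12,33/8) (15,6) (15,8) (12,8)]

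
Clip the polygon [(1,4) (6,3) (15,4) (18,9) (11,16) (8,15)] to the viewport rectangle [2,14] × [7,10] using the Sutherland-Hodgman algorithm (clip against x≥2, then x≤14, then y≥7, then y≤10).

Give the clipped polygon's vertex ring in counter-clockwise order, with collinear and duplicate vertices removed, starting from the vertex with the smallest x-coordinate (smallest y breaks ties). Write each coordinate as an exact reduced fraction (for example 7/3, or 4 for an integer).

1. After x ≥ 2: [(2,39/7) (2,19/5) (6,3) (15,4) (18,9) (11,16) (8,15)]
2. After x ≤ 14: [(2,39/7) (2,19/5) (6,3) (14,35/9) (14,13) (11,16) (8,15)]
3. After y ≥ 7: [(32/11,7) (14,7) (14,13) (11,16) (8,15)]
4. After y ≤ 10: [(53/11,10) (32/11,7) (14,7) (14,10)]
5. Canonical ring: [(32/11,7) (14,7) (14,10) (53/11,10)]

Clipped polygon: [(32/11,7) (14,7) (14,10) (53/11,10)]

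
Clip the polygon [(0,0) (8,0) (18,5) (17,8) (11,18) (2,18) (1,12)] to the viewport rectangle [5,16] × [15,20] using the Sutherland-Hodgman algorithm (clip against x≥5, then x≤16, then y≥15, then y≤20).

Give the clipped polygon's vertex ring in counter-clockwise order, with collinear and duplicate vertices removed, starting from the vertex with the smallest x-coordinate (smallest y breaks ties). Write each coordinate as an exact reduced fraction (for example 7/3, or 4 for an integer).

1. After x ≥ 5: [(5,0) (8,0) (18,5) (17,8) (11,18) (5,18)]
2. After x ≤ 16: [(5,0) (8,0) (16,4) (16,29/3) (11,18) (5,18)]
3. After y ≥ 15: [(5,15) (64/5,15) (11,18) (5,18)]
4. After y ≤ 20: [(5,15) (64/5,15) (11,18) (5,18)]
5. Canonical ring: [(5,15) (64/5,15) (11,18) (5,18)]

Clipped polygon: [(5,15) (64/5,15) (11,18) (5,18)]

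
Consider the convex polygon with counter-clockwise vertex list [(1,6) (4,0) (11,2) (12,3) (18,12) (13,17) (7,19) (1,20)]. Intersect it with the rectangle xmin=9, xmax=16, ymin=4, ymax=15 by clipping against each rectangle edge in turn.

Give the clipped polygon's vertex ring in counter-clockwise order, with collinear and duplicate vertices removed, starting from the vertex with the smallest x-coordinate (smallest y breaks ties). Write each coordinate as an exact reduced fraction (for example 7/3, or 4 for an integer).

Clipped polygon: [(9,4) (38/3,4) (16,9) (16,14) (15,15) (9,15)]

1. After x ≥ 9: [(9,10/7) (11,2) (12,3) (18,12) (13,17) (9,55/3)]
2. After x ≤ 16: [(9,10/7) (11,2) (12,3) (16,9) (16,14) (13,17) (9,55/3)]
3. After y ≥ 4: [(9,4) (38/3,4) (16,9) (16,14) (13,17) (9,55/3)]
4. After y ≤ 15: [(9,15) (9,4) (38/3,4) (16,9) (16,14) (15,15)]
5. Canonical ring: [(9,4) (38/3,4) (16,9) (16,14) (15,15) (9,15)]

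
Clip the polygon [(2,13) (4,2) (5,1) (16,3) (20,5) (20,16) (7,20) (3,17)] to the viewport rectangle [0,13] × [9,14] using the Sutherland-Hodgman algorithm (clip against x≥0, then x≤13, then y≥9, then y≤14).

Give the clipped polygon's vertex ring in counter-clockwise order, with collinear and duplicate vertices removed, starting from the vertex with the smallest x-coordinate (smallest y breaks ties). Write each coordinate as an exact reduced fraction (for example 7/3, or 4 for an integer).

Clipped polygon: [(2,13) (30/11,9) (13,9) (13,14) (9/4,14)]

1. After x ≥ 0: [(2,13) (4,2) (5,1) (16,3) (20,5) (20,16) (7,20) (3,17)]
2. After x ≤ 13: [(2,13) (4,2) (5,1) (13,27/11) (13,236/13) (7,20) (3,17)]
3. After y ≥ 9: [(2,13) (30/11,9) (13,9) (13,236/13) (7,20) (3,17)]
4. After y ≤ 14: [(9/4,14) (2,13) (30/11,9) (13,9) (13,14)]
5. Canonical ring: [(2,13) (30/11,9) (13,9) (13,14) (9/4,14)]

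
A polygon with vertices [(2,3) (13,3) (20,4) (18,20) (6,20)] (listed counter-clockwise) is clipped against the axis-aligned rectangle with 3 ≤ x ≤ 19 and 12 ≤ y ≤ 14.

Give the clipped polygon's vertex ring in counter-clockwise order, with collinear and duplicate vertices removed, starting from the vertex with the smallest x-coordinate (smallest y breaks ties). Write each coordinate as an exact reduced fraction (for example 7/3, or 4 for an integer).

1. After x ≥ 3: [(3,29/4) (3,3) (13,3) (20,4) (18,20) (6,20)]
2. After x ≤ 19: [(3,29/4) (3,3) (13,3) (19,27/7) (19,12) (18,20) (6,20)]
3. After y ≥ 12: [(70/17,12) (19,12) (19,12) (18,20) (6,20)]
4. After y ≤ 14: [(78/17,14) (70/17,12) (19,12) (19,12) (75/4,14)]
5. Canonical ring: [(70/17,12) (19,12) (75/4,14) (78/17,14)]

Clipped polygon: [(70/17,12) (19,12) (75/4,14) (78/17,14)]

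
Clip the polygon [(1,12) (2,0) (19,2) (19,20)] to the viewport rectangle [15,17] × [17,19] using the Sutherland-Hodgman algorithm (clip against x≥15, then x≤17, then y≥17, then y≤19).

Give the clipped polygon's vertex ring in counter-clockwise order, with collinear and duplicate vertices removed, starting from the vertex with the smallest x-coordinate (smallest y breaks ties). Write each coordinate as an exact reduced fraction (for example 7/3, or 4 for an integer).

1. After x ≥ 15: [(15,164/9) (15,26/17) (19,2) (19,20)]
2. After x ≤ 17: [(17,172/9) (15,164/9) (15,26/17) (17,30/17)]
3. After y ≥ 17: [(17,17) (17,172/9) (15,164/9) (15,17)]
4. After y ≤ 19: [(17,17) (17,19) (67/4,19) (15,164/9) (15,17)]
5. Canonical ring: [(15,17) (17,17) (17,19) (67/4,19) (15,164/9)]

Clipped polygon: [(15,17) (17,17) (17,19) (67/4,19) (15,164/9)]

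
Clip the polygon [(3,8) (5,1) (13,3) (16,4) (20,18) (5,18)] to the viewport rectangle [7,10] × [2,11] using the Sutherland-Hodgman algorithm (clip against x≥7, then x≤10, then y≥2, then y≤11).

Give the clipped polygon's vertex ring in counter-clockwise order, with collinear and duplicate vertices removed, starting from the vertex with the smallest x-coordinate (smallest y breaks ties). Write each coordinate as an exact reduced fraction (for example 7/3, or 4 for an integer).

Clipped polygon: [(7,2) (9,2) (10,9/4) (10,11) (7,11)]

1. After x ≥ 7: [(7,3/2) (13,3) (16,4) (20,18) (7,18)]
2. After x ≤ 10: [(7,3/2) (10,9/4) (10,18) (7,18)]
3. After y ≥ 2: [(7,2) (9,2) (10,9/4) (10,18) (7,18)]
4. After y ≤ 11: [(7,11) (7,2) (9,2) (10,9/4) (10,11)]
5. Canonical ring: [(7,2) (9,2) (10,9/4) (10,11) (7,11)]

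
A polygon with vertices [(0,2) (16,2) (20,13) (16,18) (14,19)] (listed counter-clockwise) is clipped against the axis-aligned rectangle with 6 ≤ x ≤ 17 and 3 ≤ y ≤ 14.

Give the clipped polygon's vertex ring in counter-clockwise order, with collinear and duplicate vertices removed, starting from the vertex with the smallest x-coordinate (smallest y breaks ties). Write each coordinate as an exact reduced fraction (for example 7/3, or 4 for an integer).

Clipped polygon: [(6,3) (180/11,3) (17,19/4) (17,14) (168/17,14) (6,65/7)]

1. After x ≥ 6: [(6,65/7) (6,2) (16,2) (20,13) (16,18) (14,19)]
2. After x ≤ 17: [(6,65/7) (6,2) (16,2) (17,19/4) (17,67/4) (16,18) (14,19)]
3. After y ≥ 3: [(6,65/7) (6,3) (180/11,3) (17,19/4) (17,67/4) (16,18) (14,19)]
4. After y ≤ 14: [(168/17,14) (6,65/7) (6,3) (180/11,3) (17,19/4) (17,14)]
5. Canonical ring: [(6,3) (180/11,3) (17,19/4) (17,14) (168/17,14) (6,65/7)]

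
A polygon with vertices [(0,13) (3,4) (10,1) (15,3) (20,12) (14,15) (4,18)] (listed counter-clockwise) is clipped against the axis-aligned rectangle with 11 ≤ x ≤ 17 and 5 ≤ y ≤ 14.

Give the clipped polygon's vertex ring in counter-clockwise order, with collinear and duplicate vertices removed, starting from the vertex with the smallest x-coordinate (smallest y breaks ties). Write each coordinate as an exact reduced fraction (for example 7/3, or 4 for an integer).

1. After x ≥ 11: [(11,7/5) (15,3) (20,12) (14,15) (11,159/10)]
2. After x ≤ 17: [(11,7/5) (15,3) (17,33/5) (17,27/2) (14,15) (11,159/10)]
3. After y ≥ 5: [(11,5) (145/9,5) (17,33/5) (17,27/2) (14,15) (11,159/10)]
4. After y ≤ 14: [(11,14) (11,5) (145/9,5) (17,33/5) (17,27/2) (16,14)]
5. Canonical ring: [(11,5) (145/9,5) (17,33/5) (17,27/2) (16,14) (11,14)]

Clipped polygon: [(11,5) (145/9,5) (17,33/5) (17,27/2) (16,14) (11,14)]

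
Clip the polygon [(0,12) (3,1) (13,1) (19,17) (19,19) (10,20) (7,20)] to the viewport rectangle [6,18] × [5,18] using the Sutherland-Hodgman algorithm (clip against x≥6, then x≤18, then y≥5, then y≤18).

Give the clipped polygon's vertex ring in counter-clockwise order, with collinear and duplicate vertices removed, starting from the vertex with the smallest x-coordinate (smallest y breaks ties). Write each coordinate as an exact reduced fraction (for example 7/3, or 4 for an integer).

Clipped polygon: [(6,5) (29/2,5) (18,43/3) (18,18) (6,18)]

1. After x ≥ 6: [(6,132/7) (6,1) (13,1) (19,17) (19,19) (10,20) (7,20)]
2. After x ≤ 18: [(6,132/7) (6,1) (13,1) (18,43/3) (18,172/9) (10,20) (7,20)]
3. After y ≥ 5: [(6,132/7) (6,5) (29/2,5) (18,43/3) (18,172/9) (10,20) (7,20)]
4. After y ≤ 18: [(6,18) (6,5) (29/2,5) (18,43/3) (18,18)]
5. Canonical ring: [(6,5) (29/2,5) (18,43/3) (18,18) (6,18)]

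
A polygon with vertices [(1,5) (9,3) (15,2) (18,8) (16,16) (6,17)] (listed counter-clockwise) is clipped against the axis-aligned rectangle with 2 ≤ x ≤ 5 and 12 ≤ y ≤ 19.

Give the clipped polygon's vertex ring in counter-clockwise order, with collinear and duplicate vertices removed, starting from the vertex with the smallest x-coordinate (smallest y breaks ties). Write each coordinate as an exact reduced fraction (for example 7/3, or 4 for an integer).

Clipped polygon: [(47/12,12) (5,12) (5,73/5)]

1. After x ≥ 2: [(2,37/5) (2,19/4) (9,3) (15,2) (18,8) (16,16) (6,17)]
2. After x ≤ 5: [(5,73/5) (2,37/5) (2,19/4) (5,4)]
3. After y ≥ 12: [(5,12) (5,73/5) (47/12,12)]
4. After y ≤ 19: [(5,12) (5,73/5) (47/12,12)]
5. Canonical ring: [(47/12,12) (5,12) (5,73/5)]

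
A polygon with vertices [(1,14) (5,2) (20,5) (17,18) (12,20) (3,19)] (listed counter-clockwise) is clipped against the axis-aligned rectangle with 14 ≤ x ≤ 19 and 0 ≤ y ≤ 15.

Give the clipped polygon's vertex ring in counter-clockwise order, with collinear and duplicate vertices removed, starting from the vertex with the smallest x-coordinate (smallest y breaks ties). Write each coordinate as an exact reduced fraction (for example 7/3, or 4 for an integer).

1. After x ≥ 14: [(14,19/5) (20,5) (17,18) (14,96/5)]
2. After x ≤ 19: [(14,19/5) (19,24/5) (19,28/3) (17,18) (14,96/5)]
3. After y ≥ 0: [(14,19/5) (19,24/5) (19,28/3) (17,18) (14,96/5)]
4. After y ≤ 15: [(14,15) (14,19/5) (19,24/5) (19,28/3) (230/13,15)]
5. Canonical ring: [(14,19/5) (19,24/5) (19,28/3) (230/13,15) (14,15)]

Clipped polygon: [(14,19/5) (19,24/5) (19,28/3) (230/13,15) (14,15)]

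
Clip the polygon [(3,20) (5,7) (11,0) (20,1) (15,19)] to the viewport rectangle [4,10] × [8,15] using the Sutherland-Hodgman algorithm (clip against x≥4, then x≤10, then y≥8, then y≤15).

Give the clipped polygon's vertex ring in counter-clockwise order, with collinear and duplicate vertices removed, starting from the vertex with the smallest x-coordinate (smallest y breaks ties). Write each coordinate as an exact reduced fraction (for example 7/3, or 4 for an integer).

1. After x ≥ 4: [(4,239/12) (4,27/2) (5,7) (11,0) (20,1) (15,19)]
2. After x ≤ 10: [(10,233/12) (4,239/12) (4,27/2) (5,7) (10,7/6)]
3. After y ≥ 8: [(10,8) (10,233/12) (4,239/12) (4,27/2) (63/13,8)]
4. After y ≤ 15: [(10,8) (10,15) (4,15) (4,27/2) (63/13,8)]
5. Canonical ring: [(4,27/2) (63/13,8) (10,8) (10,15) (4,15)]

Clipped polygon: [(4,27/2) (63/13,8) (10,8) (10,15) (4,15)]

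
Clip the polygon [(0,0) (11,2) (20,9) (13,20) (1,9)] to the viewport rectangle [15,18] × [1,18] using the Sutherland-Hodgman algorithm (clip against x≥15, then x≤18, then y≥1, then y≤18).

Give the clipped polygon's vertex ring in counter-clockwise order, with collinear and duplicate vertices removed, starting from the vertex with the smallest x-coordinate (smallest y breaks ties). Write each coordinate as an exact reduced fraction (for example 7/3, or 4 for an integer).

Clipped polygon: [(15,46/9) (18,67/9) (18,85/7) (15,118/7)]

1. After x ≥ 15: [(15,46/9) (20,9) (15,118/7)]
2. After x ≤ 18: [(15,46/9) (18,67/9) (18,85/7) (15,118/7)]
3. After y ≥ 1: [(15,46/9) (18,67/9) (18,85/7) (15,118/7)]
4. After y ≤ 18: [(15,46/9) (18,67/9) (18,85/7) (15,118/7)]
5. Canonical ring: [(15,46/9) (18,67/9) (18,85/7) (15,118/7)]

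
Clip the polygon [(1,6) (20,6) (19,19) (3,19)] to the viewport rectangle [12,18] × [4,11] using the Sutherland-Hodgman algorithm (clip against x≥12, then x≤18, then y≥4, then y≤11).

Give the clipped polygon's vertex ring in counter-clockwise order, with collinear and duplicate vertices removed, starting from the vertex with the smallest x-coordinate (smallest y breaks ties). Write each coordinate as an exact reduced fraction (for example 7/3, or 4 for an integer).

1. After x ≥ 12: [(12,6) (20,6) (19,19) (12,19)]
2. After x ≤ 18: [(12,6) (18,6) (18,19) (12,19)]
3. After y ≥ 4: [(12,6) (18,6) (18,19) (12,19)]
4. After y ≤ 11: [(12,11) (12,6) (18,6) (18,11)]
5. Canonical ring: [(12,6) (18,6) (18,11) (12,11)]

Clipped polygon: [(12,6) (18,6) (18,11) (12,11)]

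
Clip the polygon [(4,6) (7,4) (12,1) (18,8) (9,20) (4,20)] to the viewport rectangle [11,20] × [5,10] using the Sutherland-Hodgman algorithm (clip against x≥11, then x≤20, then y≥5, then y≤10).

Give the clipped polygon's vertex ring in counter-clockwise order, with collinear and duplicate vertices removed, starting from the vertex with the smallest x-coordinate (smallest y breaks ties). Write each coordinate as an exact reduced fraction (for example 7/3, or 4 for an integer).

1. After x ≥ 11: [(11,8/5) (12,1) (18,8) (11,52/3)]
2. After x ≤ 20: [(11,8/5) (12,1) (18,8) (11,52/3)]
3. After y ≥ 5: [(11,5) (108/7,5) (18,8) (11,52/3)]
4. After y ≤ 10: [(11,10) (11,5) (108/7,5) (18,8) (33/2,10)]
5. Canonical ring: [(11,5) (108/7,5) (18,8) (33/2,10) (11,10)]

Clipped polygon: [(11,5) (108/7,5) (18,8) (33/2,10) (11,10)]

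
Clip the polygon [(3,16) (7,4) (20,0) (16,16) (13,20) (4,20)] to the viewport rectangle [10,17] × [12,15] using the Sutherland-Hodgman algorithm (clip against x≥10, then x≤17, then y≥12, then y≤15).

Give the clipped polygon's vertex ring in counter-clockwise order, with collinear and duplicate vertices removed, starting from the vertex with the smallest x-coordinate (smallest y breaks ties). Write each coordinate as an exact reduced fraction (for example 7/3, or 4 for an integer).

Clipped polygon: [(10,12) (17,12) (65/4,15) (10,15)]

1. After x ≥ 10: [(10,40/13) (20,0) (16,16) (13,20) (10,20)]
2. After x ≤ 17: [(10,40/13) (17,12/13) (17,12) (16,16) (13,20) (10,20)]
3. After y ≥ 12: [(10,12) (17,12) (17,12) (16,16) (13,20) (10,20)]
4. After y ≤ 15: [(10,15) (10,12) (17,12) (17,12) (65/4,15)]
5. Canonical ring: [(10,12) (17,12) (65/4,15) (10,15)]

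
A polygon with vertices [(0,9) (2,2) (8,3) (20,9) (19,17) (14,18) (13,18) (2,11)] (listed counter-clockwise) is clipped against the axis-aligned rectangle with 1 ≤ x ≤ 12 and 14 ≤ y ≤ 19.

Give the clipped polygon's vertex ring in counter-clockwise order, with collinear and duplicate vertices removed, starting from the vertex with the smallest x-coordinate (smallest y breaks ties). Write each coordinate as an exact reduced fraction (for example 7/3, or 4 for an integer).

Clipped polygon: [(47/7,14) (12,14) (12,191/11)]

1. After x ≥ 1: [(1,10) (1,11/2) (2,2) (8,3) (20,9) (19,17) (14,18) (13,18) (2,11)]
2. After x ≤ 12: [(1,10) (1,11/2) (2,2) (8,3) (12,5) (12,191/11) (2,11)]
3. After y ≥ 14: [(12,14) (12,191/11) (47/7,14)]
4. After y ≤ 19: [(12,14) (12,191/11) (47/7,14)]
5. Canonical ring: [(47/7,14) (12,14) (12,191/11)]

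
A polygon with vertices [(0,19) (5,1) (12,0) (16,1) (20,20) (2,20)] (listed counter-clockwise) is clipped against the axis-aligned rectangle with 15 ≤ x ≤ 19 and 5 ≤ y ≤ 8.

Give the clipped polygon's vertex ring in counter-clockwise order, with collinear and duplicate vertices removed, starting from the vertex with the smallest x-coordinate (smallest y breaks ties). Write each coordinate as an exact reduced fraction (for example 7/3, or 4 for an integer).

Clipped polygon: [(15,5) (320/19,5) (332/19,8) (15,8)]

1. After x ≥ 15: [(15,3/4) (16,1) (20,20) (15,20)]
2. After x ≤ 19: [(15,3/4) (16,1) (19,61/4) (19,20) (15,20)]
3. After y ≥ 5: [(15,5) (320/19,5) (19,61/4) (19,20) (15,20)]
4. After y ≤ 8: [(15,8) (15,5) (320/19,5) (332/19,8)]
5. Canonical ring: [(15,5) (320/19,5) (332/19,8) (15,8)]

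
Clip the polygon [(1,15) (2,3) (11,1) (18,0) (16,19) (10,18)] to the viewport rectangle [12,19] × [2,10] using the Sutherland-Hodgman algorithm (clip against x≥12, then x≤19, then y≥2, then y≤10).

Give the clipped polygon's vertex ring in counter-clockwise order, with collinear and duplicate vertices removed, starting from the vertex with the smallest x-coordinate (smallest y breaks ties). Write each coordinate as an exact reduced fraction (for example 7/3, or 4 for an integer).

Clipped polygon: [(12,2) (338/19,2) (322/19,10) (12,10)]

1. After x ≥ 12: [(12,6/7) (18,0) (16,19) (12,55/3)]
2. After x ≤ 19: [(12,6/7) (18,0) (16,19) (12,55/3)]
3. After y ≥ 2: [(12,2) (338/19,2) (16,19) (12,55/3)]
4. After y ≤ 10: [(12,10) (12,2) (338/19,2) (322/19,10)]
5. Canonical ring: [(12,2) (338/19,2) (322/19,10) (12,10)]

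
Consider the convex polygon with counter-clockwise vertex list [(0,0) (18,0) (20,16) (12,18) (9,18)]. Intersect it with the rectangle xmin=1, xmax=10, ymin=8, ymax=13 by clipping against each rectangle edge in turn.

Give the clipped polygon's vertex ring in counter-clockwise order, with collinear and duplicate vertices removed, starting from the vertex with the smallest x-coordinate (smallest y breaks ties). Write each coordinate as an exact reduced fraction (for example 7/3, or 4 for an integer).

1. After x ≥ 1: [(1,2) (1,0) (18,0) (20,16) (12,18) (9,18)]
2. After x ≤ 10: [(1,2) (1,0) (10,0) (10,18) (9,18)]
3. After y ≥ 8: [(4,8) (10,8) (10,18) (9,18)]
4. After y ≤ 13: [(13/2,13) (4,8) (10,8) (10,13)]
5. Canonical ring: [(4,8) (10,8) (10,13) (13/2,13)]

Clipped polygon: [(4,8) (10,8) (10,13) (13/2,13)]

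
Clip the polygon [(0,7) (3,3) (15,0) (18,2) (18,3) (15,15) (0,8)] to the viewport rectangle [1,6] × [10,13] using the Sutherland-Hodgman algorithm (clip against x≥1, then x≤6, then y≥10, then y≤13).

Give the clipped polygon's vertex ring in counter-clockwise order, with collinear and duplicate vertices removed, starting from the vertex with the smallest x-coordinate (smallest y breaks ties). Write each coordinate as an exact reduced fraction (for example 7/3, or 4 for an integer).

1. After x ≥ 1: [(1,17/3) (3,3) (15,0) (18,2) (18,3) (15,15) (1,127/15)]
2. After x ≤ 6: [(1,17/3) (3,3) (6,9/4) (6,54/5) (1,127/15)]
3. After y ≥ 10: [(6,10) (6,54/5) (30/7,10)]
4. After y ≤ 13: [(6,10) (6,54/5) (30/7,10)]
5. Canonical ring: [(30/7,10) (6,10) (6,54/5)]

Clipped polygon: [(30/7,10) (6,10) (6,54/5)]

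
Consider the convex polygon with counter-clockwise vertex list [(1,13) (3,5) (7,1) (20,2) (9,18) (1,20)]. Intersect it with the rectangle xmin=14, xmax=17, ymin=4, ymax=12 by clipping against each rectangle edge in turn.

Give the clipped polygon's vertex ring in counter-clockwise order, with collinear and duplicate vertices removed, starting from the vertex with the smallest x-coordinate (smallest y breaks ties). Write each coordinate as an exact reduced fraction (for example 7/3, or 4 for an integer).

1. After x ≥ 14: [(14,20/13) (20,2) (14,118/11)]
2. After x ≤ 17: [(14,20/13) (17,23/13) (17,70/11) (14,118/11)]
3. After y ≥ 4: [(14,4) (17,4) (17,70/11) (14,118/11)]
4. After y ≤ 12: [(14,4) (17,4) (17,70/11) (14,118/11)]
5. Canonical ring: [(14,4) (17,4) (17,70/11) (14,118/11)]

Clipped polygon: [(14,4) (17,4) (17,70/11) (14,118/11)]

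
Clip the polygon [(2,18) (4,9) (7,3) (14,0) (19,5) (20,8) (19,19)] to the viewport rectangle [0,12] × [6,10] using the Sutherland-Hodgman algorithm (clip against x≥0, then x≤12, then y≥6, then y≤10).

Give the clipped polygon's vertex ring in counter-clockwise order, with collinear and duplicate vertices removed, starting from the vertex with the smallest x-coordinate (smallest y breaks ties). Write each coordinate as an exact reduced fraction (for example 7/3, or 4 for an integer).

1. After x ≥ 0: [(2,18) (4,9) (7,3) (14,0) (19,5) (20,8) (19,19)]
2. After x ≤ 12: [(12,316/17) (2,18) (4,9) (7,3) (12,6/7)]
3. After y ≥ 6: [(12,6) (12,316/17) (2,18) (4,9) (11/2,6)]
4. After y ≤ 10: [(12,6) (12,10) (34/9,10) (4,9) (11/2,6)]
5. Canonical ring: [(34/9,10) (4,9) (11/2,6) (12,6) (12,10)]

Clipped polygon: [(34/9,10) (4,9) (11/2,6) (12,6) (12,10)]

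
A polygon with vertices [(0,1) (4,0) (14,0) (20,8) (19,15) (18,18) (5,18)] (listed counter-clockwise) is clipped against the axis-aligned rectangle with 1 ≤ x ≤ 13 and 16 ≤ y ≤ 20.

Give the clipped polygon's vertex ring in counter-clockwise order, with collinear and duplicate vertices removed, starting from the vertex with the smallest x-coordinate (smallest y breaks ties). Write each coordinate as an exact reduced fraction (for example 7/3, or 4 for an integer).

Clipped polygon: [(75/17,16) (13,16) (13,18) (5,18)]

1. After x ≥ 1: [(1,22/5) (1,3/4) (4,0) (14,0) (20,8) (19,15) (18,18) (5,18)]
2. After x ≤ 13: [(1,22/5) (1,3/4) (4,0) (13,0) (13,18) (5,18)]
3. After y ≥ 16: [(75/17,16) (13,16) (13,18) (5,18)]
4. After y ≤ 20: [(75/17,16) (13,16) (13,18) (5,18)]
5. Canonical ring: [(75/17,16) (13,16) (13,18) (5,18)]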